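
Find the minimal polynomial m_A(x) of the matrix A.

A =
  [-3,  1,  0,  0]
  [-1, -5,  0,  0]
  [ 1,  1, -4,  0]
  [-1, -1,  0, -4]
x^2 + 8*x + 16

The characteristic polynomial is χ_A(x) = (x + 4)^4, so the eigenvalues are known. The minimal polynomial is
  m_A(x) = Π_λ (x − λ)^{k_λ}
where k_λ is the size of the *largest* Jordan block for λ (equivalently, the smallest k with (A − λI)^k v = 0 for every generalised eigenvector v of λ).

  λ = -4: largest Jordan block has size 2, contributing (x + 4)^2

So m_A(x) = (x + 4)^2 = x^2 + 8*x + 16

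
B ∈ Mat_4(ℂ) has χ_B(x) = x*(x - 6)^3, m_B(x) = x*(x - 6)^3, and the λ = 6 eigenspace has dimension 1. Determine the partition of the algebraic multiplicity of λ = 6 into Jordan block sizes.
Block sizes for λ = 6: [3]

Step 1 — from the characteristic polynomial, algebraic multiplicity of λ = 6 is 3. From dim ker(B − (6)·I) = 1, there are exactly 1 Jordan blocks for λ = 6.
Step 2 — from the minimal polynomial, the factor (x − 6)^3 tells us the largest block for λ = 6 has size 3.
Step 3 — with total size 3, 1 blocks, and largest block 3, the block sizes (in nonincreasing order) are [3].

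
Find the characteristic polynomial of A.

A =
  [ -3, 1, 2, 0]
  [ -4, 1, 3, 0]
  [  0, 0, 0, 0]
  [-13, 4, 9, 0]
x^4 + 2*x^3 + x^2

Expanding det(x·I − A) (e.g. by cofactor expansion or by noting that A is similar to its Jordan form J, which has the same characteristic polynomial as A) gives
  χ_A(x) = x^4 + 2*x^3 + x^2
which factors as x^2*(x + 1)^2. The eigenvalues (with algebraic multiplicities) are λ = -1 with multiplicity 2, λ = 0 with multiplicity 2.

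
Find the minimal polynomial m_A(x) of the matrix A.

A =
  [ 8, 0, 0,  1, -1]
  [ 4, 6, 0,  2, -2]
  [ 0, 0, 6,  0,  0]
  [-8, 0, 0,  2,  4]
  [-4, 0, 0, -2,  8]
x^2 - 12*x + 36

The characteristic polynomial is χ_A(x) = (x - 6)^5, so the eigenvalues are known. The minimal polynomial is
  m_A(x) = Π_λ (x − λ)^{k_λ}
where k_λ is the size of the *largest* Jordan block for λ (equivalently, the smallest k with (A − λI)^k v = 0 for every generalised eigenvector v of λ).

  λ = 6: largest Jordan block has size 2, contributing (x − 6)^2

So m_A(x) = (x - 6)^2 = x^2 - 12*x + 36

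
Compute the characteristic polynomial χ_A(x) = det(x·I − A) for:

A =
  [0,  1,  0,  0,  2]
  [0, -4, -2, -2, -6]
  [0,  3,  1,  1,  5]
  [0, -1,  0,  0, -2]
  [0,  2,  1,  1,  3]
x^5

Expanding det(x·I − A) (e.g. by cofactor expansion or by noting that A is similar to its Jordan form J, which has the same characteristic polynomial as A) gives
  χ_A(x) = x^5
which factors as x^5. The eigenvalues (with algebraic multiplicities) are λ = 0 with multiplicity 5.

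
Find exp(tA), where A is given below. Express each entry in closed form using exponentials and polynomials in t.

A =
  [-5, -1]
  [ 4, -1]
e^{tA} =
  [-2*t*exp(-3*t) + exp(-3*t), -t*exp(-3*t)]
  [4*t*exp(-3*t), 2*t*exp(-3*t) + exp(-3*t)]

Strategy: write A = P · J · P⁻¹ where J is a Jordan canonical form, so e^{tA} = P · e^{tJ} · P⁻¹, and e^{tJ} can be computed block-by-block.

A has Jordan form
J =
  [-3,  1]
  [ 0, -3]
(up to reordering of blocks).

Per-block formulas:
  For a 2×2 Jordan block J_2(-3): exp(t · J_2(-3)) = e^(-3t)·(I + t·N), where N is the 2×2 nilpotent shift.

After assembling e^{tJ} and conjugating by P, we get:

e^{tA} =
  [-2*t*exp(-3*t) + exp(-3*t), -t*exp(-3*t)]
  [4*t*exp(-3*t), 2*t*exp(-3*t) + exp(-3*t)]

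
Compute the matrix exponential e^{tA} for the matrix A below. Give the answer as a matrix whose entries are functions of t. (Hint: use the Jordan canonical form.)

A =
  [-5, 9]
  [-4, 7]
e^{tA} =
  [-6*t*exp(t) + exp(t), 9*t*exp(t)]
  [-4*t*exp(t), 6*t*exp(t) + exp(t)]

Strategy: write A = P · J · P⁻¹ where J is a Jordan canonical form, so e^{tA} = P · e^{tJ} · P⁻¹, and e^{tJ} can be computed block-by-block.

A has Jordan form
J =
  [1, 1]
  [0, 1]
(up to reordering of blocks).

Per-block formulas:
  For a 2×2 Jordan block J_2(1): exp(t · J_2(1)) = e^(1t)·(I + t·N), where N is the 2×2 nilpotent shift.

After assembling e^{tJ} and conjugating by P, we get:

e^{tA} =
  [-6*t*exp(t) + exp(t), 9*t*exp(t)]
  [-4*t*exp(t), 6*t*exp(t) + exp(t)]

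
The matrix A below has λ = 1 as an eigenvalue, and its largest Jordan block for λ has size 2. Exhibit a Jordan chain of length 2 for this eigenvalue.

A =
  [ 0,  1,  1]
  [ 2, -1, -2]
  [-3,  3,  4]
A Jordan chain for λ = 1 of length 2:
v_1 = (-1, 2, -3)ᵀ
v_2 = (1, 0, 0)ᵀ

Let N = A − (1)·I. We want v_2 with N^2 v_2 = 0 but N^1 v_2 ≠ 0; then v_{j-1} := N · v_j for j = 2, …, 2.

Pick v_2 = (1, 0, 0)ᵀ.
Then v_1 = N · v_2 = (-1, 2, -3)ᵀ.

Sanity check: (A − (1)·I) v_1 = (0, 0, 0)ᵀ = 0. ✓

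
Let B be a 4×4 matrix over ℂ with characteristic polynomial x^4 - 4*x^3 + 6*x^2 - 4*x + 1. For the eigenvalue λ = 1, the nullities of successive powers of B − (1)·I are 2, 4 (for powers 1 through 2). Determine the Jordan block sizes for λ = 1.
Block sizes for λ = 1: [2, 2]

From the dimensions of kernels of powers, the number of Jordan blocks of size at least j is d_j − d_{j−1} where d_j = dim ker(N^j) (with d_0 = 0). Computing the differences gives [2, 2].
The number of blocks of size exactly k is (#blocks of size ≥ k) − (#blocks of size ≥ k + 1), so the partition is: 2 block(s) of size 2.
In nonincreasing order the block sizes are [2, 2].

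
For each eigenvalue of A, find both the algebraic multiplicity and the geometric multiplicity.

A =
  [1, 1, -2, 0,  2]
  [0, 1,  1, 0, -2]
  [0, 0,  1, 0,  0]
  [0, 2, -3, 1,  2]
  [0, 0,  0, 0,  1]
λ = 1: alg = 5, geom = 3

Step 1 — factor the characteristic polynomial to read off the algebraic multiplicities:
  χ_A(x) = (x - 1)^5

Step 2 — compute geometric multiplicities via the rank-nullity identity g(λ) = n − rank(A − λI):
  rank(A − (1)·I) = 2, so dim ker(A − (1)·I) = n − 2 = 3

Summary:
  λ = 1: algebraic multiplicity = 5, geometric multiplicity = 3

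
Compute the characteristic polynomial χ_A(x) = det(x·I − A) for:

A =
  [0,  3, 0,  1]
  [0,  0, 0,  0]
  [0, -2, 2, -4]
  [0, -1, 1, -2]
x^4

Expanding det(x·I − A) (e.g. by cofactor expansion or by noting that A is similar to its Jordan form J, which has the same characteristic polynomial as A) gives
  χ_A(x) = x^4
which factors as x^4. The eigenvalues (with algebraic multiplicities) are λ = 0 with multiplicity 4.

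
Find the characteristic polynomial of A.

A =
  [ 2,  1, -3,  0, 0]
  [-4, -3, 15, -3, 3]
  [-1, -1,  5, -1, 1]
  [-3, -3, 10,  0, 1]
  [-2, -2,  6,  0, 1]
x^5 - 5*x^4 + 10*x^3 - 10*x^2 + 5*x - 1

Expanding det(x·I − A) (e.g. by cofactor expansion or by noting that A is similar to its Jordan form J, which has the same characteristic polynomial as A) gives
  χ_A(x) = x^5 - 5*x^4 + 10*x^3 - 10*x^2 + 5*x - 1
which factors as (x - 1)^5. The eigenvalues (with algebraic multiplicities) are λ = 1 with multiplicity 5.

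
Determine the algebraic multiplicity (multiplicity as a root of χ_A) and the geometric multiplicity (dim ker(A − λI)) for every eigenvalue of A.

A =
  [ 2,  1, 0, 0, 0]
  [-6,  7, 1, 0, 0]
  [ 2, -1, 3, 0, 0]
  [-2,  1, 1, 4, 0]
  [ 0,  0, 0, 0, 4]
λ = 4: alg = 5, geom = 3

Step 1 — factor the characteristic polynomial to read off the algebraic multiplicities:
  χ_A(x) = (x - 4)^5

Step 2 — compute geometric multiplicities via the rank-nullity identity g(λ) = n − rank(A − λI):
  rank(A − (4)·I) = 2, so dim ker(A − (4)·I) = n − 2 = 3

Summary:
  λ = 4: algebraic multiplicity = 5, geometric multiplicity = 3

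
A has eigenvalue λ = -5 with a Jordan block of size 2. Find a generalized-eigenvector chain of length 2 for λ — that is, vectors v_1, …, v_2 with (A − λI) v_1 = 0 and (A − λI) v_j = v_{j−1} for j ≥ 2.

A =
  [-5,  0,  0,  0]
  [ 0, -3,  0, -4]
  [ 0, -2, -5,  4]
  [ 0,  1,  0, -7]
A Jordan chain for λ = -5 of length 2:
v_1 = (0, 2, -2, 1)ᵀ
v_2 = (0, 1, 0, 0)ᵀ

Let N = A − (-5)·I. We want v_2 with N^2 v_2 = 0 but N^1 v_2 ≠ 0; then v_{j-1} := N · v_j for j = 2, …, 2.

Pick v_2 = (0, 1, 0, 0)ᵀ.
Then v_1 = N · v_2 = (0, 2, -2, 1)ᵀ.

Sanity check: (A − (-5)·I) v_1 = (0, 0, 0, 0)ᵀ = 0. ✓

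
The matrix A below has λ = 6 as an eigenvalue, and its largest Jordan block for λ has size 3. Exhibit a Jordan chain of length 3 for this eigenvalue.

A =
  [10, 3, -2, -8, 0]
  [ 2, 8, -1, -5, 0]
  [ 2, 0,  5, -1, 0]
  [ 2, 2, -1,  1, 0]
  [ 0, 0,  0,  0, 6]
A Jordan chain for λ = 6 of length 3:
v_1 = (2, 0, 4, 0, 0)ᵀ
v_2 = (4, 2, 2, 2, 0)ᵀ
v_3 = (1, 0, 0, 0, 0)ᵀ

Let N = A − (6)·I. We want v_3 with N^3 v_3 = 0 but N^2 v_3 ≠ 0; then v_{j-1} := N · v_j for j = 3, …, 2.

Pick v_3 = (1, 0, 0, 0, 0)ᵀ.
Then v_2 = N · v_3 = (4, 2, 2, 2, 0)ᵀ.
Then v_1 = N · v_2 = (2, 0, 4, 0, 0)ᵀ.

Sanity check: (A − (6)·I) v_1 = (0, 0, 0, 0, 0)ᵀ = 0. ✓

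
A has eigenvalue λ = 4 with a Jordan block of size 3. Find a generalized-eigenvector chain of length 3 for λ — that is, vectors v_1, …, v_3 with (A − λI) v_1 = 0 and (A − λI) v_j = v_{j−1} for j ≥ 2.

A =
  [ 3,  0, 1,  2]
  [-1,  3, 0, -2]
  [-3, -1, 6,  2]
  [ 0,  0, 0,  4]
A Jordan chain for λ = 4 of length 3:
v_1 = (-2, 2, -2, 0)ᵀ
v_2 = (-1, -1, -3, 0)ᵀ
v_3 = (1, 0, 0, 0)ᵀ

Let N = A − (4)·I. We want v_3 with N^3 v_3 = 0 but N^2 v_3 ≠ 0; then v_{j-1} := N · v_j for j = 3, …, 2.

Pick v_3 = (1, 0, 0, 0)ᵀ.
Then v_2 = N · v_3 = (-1, -1, -3, 0)ᵀ.
Then v_1 = N · v_2 = (-2, 2, -2, 0)ᵀ.

Sanity check: (A − (4)·I) v_1 = (0, 0, 0, 0)ᵀ = 0. ✓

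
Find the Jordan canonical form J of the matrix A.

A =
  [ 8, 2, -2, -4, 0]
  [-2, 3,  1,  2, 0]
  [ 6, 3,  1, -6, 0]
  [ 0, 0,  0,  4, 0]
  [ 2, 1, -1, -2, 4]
J_2(4) ⊕ J_1(4) ⊕ J_1(4) ⊕ J_1(4)

The characteristic polynomial is
  det(x·I − A) = x^5 - 20*x^4 + 160*x^3 - 640*x^2 + 1280*x - 1024 = (x - 4)^5

Eigenvalues and multiplicities (the geometric multiplicity of λ is n − rank(A − λI), which equals the number of Jordan blocks for λ):
  λ = 4: algebraic multiplicity = 5, geometric multiplicity = 4

Determining the block sizes for each eigenvalue:
  λ = 4: 4 blocks summing to 5 forces exactly one block of size 2 and the rest size 1 → block sizes [2, 1, 1, 1]

Assembling the blocks gives a Jordan form
J =
  [4, 1, 0, 0, 0]
  [0, 4, 0, 0, 0]
  [0, 0, 4, 0, 0]
  [0, 0, 0, 4, 0]
  [0, 0, 0, 0, 4]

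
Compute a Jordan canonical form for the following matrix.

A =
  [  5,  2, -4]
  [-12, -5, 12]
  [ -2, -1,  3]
J_2(1) ⊕ J_1(1)

The characteristic polynomial is
  det(x·I − A) = x^3 - 3*x^2 + 3*x - 1 = (x - 1)^3

Eigenvalues and multiplicities (the geometric multiplicity of λ is n − rank(A − λI), which equals the number of Jordan blocks for λ):
  λ = 1: algebraic multiplicity = 3, geometric multiplicity = 2

Determining the block sizes for each eigenvalue:
  λ = 1: 2 blocks summing to 3 forces exactly one block of size 2 and the rest size 1 → block sizes [2, 1]

Assembling the blocks gives a Jordan form
J =
  [1, 1, 0]
  [0, 1, 0]
  [0, 0, 1]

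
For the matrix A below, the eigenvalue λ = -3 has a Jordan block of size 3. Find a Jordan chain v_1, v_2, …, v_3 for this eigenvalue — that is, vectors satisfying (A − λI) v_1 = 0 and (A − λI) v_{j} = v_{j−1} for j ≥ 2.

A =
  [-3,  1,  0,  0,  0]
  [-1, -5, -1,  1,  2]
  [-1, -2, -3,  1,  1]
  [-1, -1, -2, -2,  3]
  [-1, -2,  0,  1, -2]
A Jordan chain for λ = -3 of length 3:
v_1 = (-1, 0, 0, -1, 0)ᵀ
v_2 = (0, -1, -1, -1, -1)ᵀ
v_3 = (1, 0, 0, 0, 0)ᵀ

Let N = A − (-3)·I. We want v_3 with N^3 v_3 = 0 but N^2 v_3 ≠ 0; then v_{j-1} := N · v_j for j = 3, …, 2.

Pick v_3 = (1, 0, 0, 0, 0)ᵀ.
Then v_2 = N · v_3 = (0, -1, -1, -1, -1)ᵀ.
Then v_1 = N · v_2 = (-1, 0, 0, -1, 0)ᵀ.

Sanity check: (A − (-3)·I) v_1 = (0, 0, 0, 0, 0)ᵀ = 0. ✓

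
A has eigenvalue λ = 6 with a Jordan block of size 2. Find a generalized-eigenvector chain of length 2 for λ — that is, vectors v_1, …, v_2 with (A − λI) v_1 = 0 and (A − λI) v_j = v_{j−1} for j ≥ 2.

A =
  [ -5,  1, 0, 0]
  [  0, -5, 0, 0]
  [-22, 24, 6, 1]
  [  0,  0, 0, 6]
A Jordan chain for λ = 6 of length 2:
v_1 = (0, 0, 1, 0)ᵀ
v_2 = (0, 0, 0, 1)ᵀ

Let N = A − (6)·I. We want v_2 with N^2 v_2 = 0 but N^1 v_2 ≠ 0; then v_{j-1} := N · v_j for j = 2, …, 2.

Pick v_2 = (0, 0, 0, 1)ᵀ.
Then v_1 = N · v_2 = (0, 0, 1, 0)ᵀ.

Sanity check: (A − (6)·I) v_1 = (0, 0, 0, 0)ᵀ = 0. ✓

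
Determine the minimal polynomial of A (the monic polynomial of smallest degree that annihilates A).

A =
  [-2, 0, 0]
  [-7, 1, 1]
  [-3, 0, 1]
x^3 - 3*x + 2

The characteristic polynomial is χ_A(x) = (x - 1)^2*(x + 2), so the eigenvalues are known. The minimal polynomial is
  m_A(x) = Π_λ (x − λ)^{k_λ}
where k_λ is the size of the *largest* Jordan block for λ (equivalently, the smallest k with (A − λI)^k v = 0 for every generalised eigenvector v of λ).

  λ = -2: largest Jordan block has size 1, contributing (x + 2)
  λ = 1: largest Jordan block has size 2, contributing (x − 1)^2

So m_A(x) = (x - 1)^2*(x + 2) = x^3 - 3*x + 2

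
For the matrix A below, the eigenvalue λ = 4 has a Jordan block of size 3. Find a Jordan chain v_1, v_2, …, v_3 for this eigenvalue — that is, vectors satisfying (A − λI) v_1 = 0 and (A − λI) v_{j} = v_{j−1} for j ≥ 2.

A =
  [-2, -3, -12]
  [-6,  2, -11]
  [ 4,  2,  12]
A Jordan chain for λ = 4 of length 3:
v_1 = (6, 4, -4)ᵀ
v_2 = (-6, -6, 4)ᵀ
v_3 = (1, 0, 0)ᵀ

Let N = A − (4)·I. We want v_3 with N^3 v_3 = 0 but N^2 v_3 ≠ 0; then v_{j-1} := N · v_j for j = 3, …, 2.

Pick v_3 = (1, 0, 0)ᵀ.
Then v_2 = N · v_3 = (-6, -6, 4)ᵀ.
Then v_1 = N · v_2 = (6, 4, -4)ᵀ.

Sanity check: (A − (4)·I) v_1 = (0, 0, 0)ᵀ = 0. ✓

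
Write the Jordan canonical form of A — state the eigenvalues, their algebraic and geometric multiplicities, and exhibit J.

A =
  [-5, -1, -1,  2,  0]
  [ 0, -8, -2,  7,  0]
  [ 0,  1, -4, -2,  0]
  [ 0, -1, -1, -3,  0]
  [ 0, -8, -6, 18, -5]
J_3(-5) ⊕ J_1(-5) ⊕ J_1(-5)

The characteristic polynomial is
  det(x·I − A) = x^5 + 25*x^4 + 250*x^3 + 1250*x^2 + 3125*x + 3125 = (x + 5)^5

Eigenvalues and multiplicities (the geometric multiplicity of λ is n − rank(A − λI), which equals the number of Jordan blocks for λ):
  λ = -5: algebraic multiplicity = 5, geometric multiplicity = 3

Determining the block sizes for each eigenvalue:
  λ = -5: with am = 5 and gm = 3, the partition is not yet determined (e.g. several partitions of 5 into 3 parts exist). Let N = A − (-5)·I. Computing rank(N^1) = 2, rank(N^2) = 1, rank(N^3) = 0; the number of blocks of size ≥ j is rank(N^{j−1}) − rank(N^j), giving [3, 1, 1]. So we have 1 block(s) of size 3, 2 block(s) of size 1 → block sizes [3, 1, 1]

Assembling the blocks gives a Jordan form
J =
  [-5,  1,  0,  0,  0]
  [ 0, -5,  1,  0,  0]
  [ 0,  0, -5,  0,  0]
  [ 0,  0,  0, -5,  0]
  [ 0,  0,  0,  0, -5]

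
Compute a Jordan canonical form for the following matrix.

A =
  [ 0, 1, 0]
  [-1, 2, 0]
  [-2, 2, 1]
J_2(1) ⊕ J_1(1)

The characteristic polynomial is
  det(x·I − A) = x^3 - 3*x^2 + 3*x - 1 = (x - 1)^3

Eigenvalues and multiplicities (the geometric multiplicity of λ is n − rank(A − λI), which equals the number of Jordan blocks for λ):
  λ = 1: algebraic multiplicity = 3, geometric multiplicity = 2

Determining the block sizes for each eigenvalue:
  λ = 1: 2 blocks summing to 3 forces exactly one block of size 2 and the rest size 1 → block sizes [2, 1]

Assembling the blocks gives a Jordan form
J =
  [1, 1, 0]
  [0, 1, 0]
  [0, 0, 1]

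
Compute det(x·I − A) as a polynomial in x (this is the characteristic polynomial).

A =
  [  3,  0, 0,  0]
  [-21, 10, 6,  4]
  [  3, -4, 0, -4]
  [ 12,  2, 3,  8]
x^4 - 21*x^3 + 162*x^2 - 540*x + 648

Expanding det(x·I − A) (e.g. by cofactor expansion or by noting that A is similar to its Jordan form J, which has the same characteristic polynomial as A) gives
  χ_A(x) = x^4 - 21*x^3 + 162*x^2 - 540*x + 648
which factors as (x - 6)^3*(x - 3). The eigenvalues (with algebraic multiplicities) are λ = 3 with multiplicity 1, λ = 6 with multiplicity 3.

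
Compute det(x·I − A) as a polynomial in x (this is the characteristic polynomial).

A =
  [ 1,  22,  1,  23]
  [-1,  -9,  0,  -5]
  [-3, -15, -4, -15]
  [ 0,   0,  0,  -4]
x^4 + 16*x^3 + 96*x^2 + 256*x + 256

Expanding det(x·I − A) (e.g. by cofactor expansion or by noting that A is similar to its Jordan form J, which has the same characteristic polynomial as A) gives
  χ_A(x) = x^4 + 16*x^3 + 96*x^2 + 256*x + 256
which factors as (x + 4)^4. The eigenvalues (with algebraic multiplicities) are λ = -4 with multiplicity 4.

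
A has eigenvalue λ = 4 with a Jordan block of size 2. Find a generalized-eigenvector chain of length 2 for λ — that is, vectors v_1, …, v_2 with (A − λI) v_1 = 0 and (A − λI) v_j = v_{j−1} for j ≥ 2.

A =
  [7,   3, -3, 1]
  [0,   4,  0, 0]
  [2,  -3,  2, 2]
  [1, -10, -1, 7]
A Jordan chain for λ = 4 of length 2:
v_1 = (-1, 0, -1, 0)ᵀ
v_2 = (2, -1, 0, -4)ᵀ

Let N = A − (4)·I. We want v_2 with N^2 v_2 = 0 but N^1 v_2 ≠ 0; then v_{j-1} := N · v_j for j = 2, …, 2.

Pick v_2 = (2, -1, 0, -4)ᵀ.
Then v_1 = N · v_2 = (-1, 0, -1, 0)ᵀ.

Sanity check: (A − (4)·I) v_1 = (0, 0, 0, 0)ᵀ = 0. ✓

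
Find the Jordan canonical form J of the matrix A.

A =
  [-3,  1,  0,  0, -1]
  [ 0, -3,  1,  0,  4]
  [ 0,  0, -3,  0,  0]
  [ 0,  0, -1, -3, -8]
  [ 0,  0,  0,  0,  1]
J_3(-3) ⊕ J_1(-3) ⊕ J_1(1)

The characteristic polynomial is
  det(x·I − A) = x^5 + 11*x^4 + 42*x^3 + 54*x^2 - 27*x - 81 = (x - 1)*(x + 3)^4

Eigenvalues and multiplicities (the geometric multiplicity of λ is n − rank(A − λI), which equals the number of Jordan blocks for λ):
  λ = -3: algebraic multiplicity = 4, geometric multiplicity = 2
  λ = 1: algebraic multiplicity = 1, geometric multiplicity = 1

Determining the block sizes for each eigenvalue:
  λ = -3: with am = 4 and gm = 2, the partition is not yet determined (e.g. several partitions of 4 into 2 parts exist). Let N = A − (-3)·I. Computing rank(N^1) = 3, rank(N^2) = 2, rank(N^3) = 1; the number of blocks of size ≥ j is rank(N^{j−1}) − rank(N^j), giving [2, 1, 1]. So we have 1 block(s) of size 3, 1 block(s) of size 1 → block sizes [3, 1]
  λ = 1: one block (gm = 1), so the single block has size am = 1 → block sizes [1]

Assembling the blocks gives a Jordan form
J =
  [-3,  1,  0,  0, 0]
  [ 0, -3,  1,  0, 0]
  [ 0,  0, -3,  0, 0]
  [ 0,  0,  0, -3, 0]
  [ 0,  0,  0,  0, 1]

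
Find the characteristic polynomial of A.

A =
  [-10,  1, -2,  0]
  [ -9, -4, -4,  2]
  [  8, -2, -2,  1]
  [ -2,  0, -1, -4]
x^4 + 20*x^3 + 150*x^2 + 500*x + 625

Expanding det(x·I − A) (e.g. by cofactor expansion or by noting that A is similar to its Jordan form J, which has the same characteristic polynomial as A) gives
  χ_A(x) = x^4 + 20*x^3 + 150*x^2 + 500*x + 625
which factors as (x + 5)^4. The eigenvalues (with algebraic multiplicities) are λ = -5 with multiplicity 4.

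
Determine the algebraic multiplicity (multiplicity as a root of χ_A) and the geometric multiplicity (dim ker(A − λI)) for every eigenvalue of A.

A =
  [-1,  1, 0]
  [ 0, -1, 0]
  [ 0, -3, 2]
λ = -1: alg = 2, geom = 1; λ = 2: alg = 1, geom = 1

Step 1 — factor the characteristic polynomial to read off the algebraic multiplicities:
  χ_A(x) = (x - 2)*(x + 1)^2

Step 2 — compute geometric multiplicities via the rank-nullity identity g(λ) = n − rank(A − λI):
  rank(A − (-1)·I) = 2, so dim ker(A − (-1)·I) = n − 2 = 1
  rank(A − (2)·I) = 2, so dim ker(A − (2)·I) = n − 2 = 1

Summary:
  λ = -1: algebraic multiplicity = 2, geometric multiplicity = 1
  λ = 2: algebraic multiplicity = 1, geometric multiplicity = 1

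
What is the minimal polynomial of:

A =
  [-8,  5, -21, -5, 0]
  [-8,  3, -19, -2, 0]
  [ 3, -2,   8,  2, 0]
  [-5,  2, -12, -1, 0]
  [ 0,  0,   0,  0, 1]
x^4 - 2*x^3 + x^2

The characteristic polynomial is χ_A(x) = x^2*(x - 1)^3, so the eigenvalues are known. The minimal polynomial is
  m_A(x) = Π_λ (x − λ)^{k_λ}
where k_λ is the size of the *largest* Jordan block for λ (equivalently, the smallest k with (A − λI)^k v = 0 for every generalised eigenvector v of λ).

  λ = 0: largest Jordan block has size 2, contributing (x − 0)^2
  λ = 1: largest Jordan block has size 2, contributing (x − 1)^2

So m_A(x) = x^2*(x - 1)^2 = x^4 - 2*x^3 + x^2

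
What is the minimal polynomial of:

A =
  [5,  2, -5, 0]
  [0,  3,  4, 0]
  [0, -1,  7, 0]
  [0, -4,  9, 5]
x^3 - 15*x^2 + 75*x - 125

The characteristic polynomial is χ_A(x) = (x - 5)^4, so the eigenvalues are known. The minimal polynomial is
  m_A(x) = Π_λ (x − λ)^{k_λ}
where k_λ is the size of the *largest* Jordan block for λ (equivalently, the smallest k with (A − λI)^k v = 0 for every generalised eigenvector v of λ).

  λ = 5: largest Jordan block has size 3, contributing (x − 5)^3

So m_A(x) = (x - 5)^3 = x^3 - 15*x^2 + 75*x - 125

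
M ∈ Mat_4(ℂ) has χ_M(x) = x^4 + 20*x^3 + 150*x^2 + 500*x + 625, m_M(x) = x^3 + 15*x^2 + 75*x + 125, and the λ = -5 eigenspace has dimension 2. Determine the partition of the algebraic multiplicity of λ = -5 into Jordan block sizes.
Block sizes for λ = -5: [3, 1]

Step 1 — from the characteristic polynomial, algebraic multiplicity of λ = -5 is 4. From dim ker(M − (-5)·I) = 2, there are exactly 2 Jordan blocks for λ = -5.
Step 2 — from the minimal polynomial, the factor (x + 5)^3 tells us the largest block for λ = -5 has size 3.
Step 3 — with total size 4, 2 blocks, and largest block 3, the block sizes (in nonincreasing order) are [3, 1].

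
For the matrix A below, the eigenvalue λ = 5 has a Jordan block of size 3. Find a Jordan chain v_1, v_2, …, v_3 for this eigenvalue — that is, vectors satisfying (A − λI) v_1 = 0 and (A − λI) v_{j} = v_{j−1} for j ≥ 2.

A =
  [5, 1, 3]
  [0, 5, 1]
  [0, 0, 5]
A Jordan chain for λ = 5 of length 3:
v_1 = (1, 0, 0)ᵀ
v_2 = (3, 1, 0)ᵀ
v_3 = (0, 0, 1)ᵀ

Let N = A − (5)·I. We want v_3 with N^3 v_3 = 0 but N^2 v_3 ≠ 0; then v_{j-1} := N · v_j for j = 3, …, 2.

Pick v_3 = (0, 0, 1)ᵀ.
Then v_2 = N · v_3 = (3, 1, 0)ᵀ.
Then v_1 = N · v_2 = (1, 0, 0)ᵀ.

Sanity check: (A − (5)·I) v_1 = (0, 0, 0)ᵀ = 0. ✓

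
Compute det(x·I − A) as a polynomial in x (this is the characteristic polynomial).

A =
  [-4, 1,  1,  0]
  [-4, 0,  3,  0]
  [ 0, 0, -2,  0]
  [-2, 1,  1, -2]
x^4 + 8*x^3 + 24*x^2 + 32*x + 16

Expanding det(x·I − A) (e.g. by cofactor expansion or by noting that A is similar to its Jordan form J, which has the same characteristic polynomial as A) gives
  χ_A(x) = x^4 + 8*x^3 + 24*x^2 + 32*x + 16
which factors as (x + 2)^4. The eigenvalues (with algebraic multiplicities) are λ = -2 with multiplicity 4.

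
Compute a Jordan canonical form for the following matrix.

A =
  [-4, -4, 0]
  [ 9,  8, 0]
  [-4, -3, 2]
J_3(2)

The characteristic polynomial is
  det(x·I − A) = x^3 - 6*x^2 + 12*x - 8 = (x - 2)^3

Eigenvalues and multiplicities (the geometric multiplicity of λ is n − rank(A − λI), which equals the number of Jordan blocks for λ):
  λ = 2: algebraic multiplicity = 3, geometric multiplicity = 1

Determining the block sizes for each eigenvalue:
  λ = 2: one block (gm = 1), so the single block has size am = 3 → block sizes [3]

Assembling the blocks gives a Jordan form
J =
  [2, 1, 0]
  [0, 2, 1]
  [0, 0, 2]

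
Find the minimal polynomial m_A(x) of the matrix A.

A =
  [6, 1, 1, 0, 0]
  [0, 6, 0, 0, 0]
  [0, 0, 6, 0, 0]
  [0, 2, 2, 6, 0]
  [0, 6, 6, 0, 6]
x^2 - 12*x + 36

The characteristic polynomial is χ_A(x) = (x - 6)^5, so the eigenvalues are known. The minimal polynomial is
  m_A(x) = Π_λ (x − λ)^{k_λ}
where k_λ is the size of the *largest* Jordan block for λ (equivalently, the smallest k with (A − λI)^k v = 0 for every generalised eigenvector v of λ).

  λ = 6: largest Jordan block has size 2, contributing (x − 6)^2

So m_A(x) = (x - 6)^2 = x^2 - 12*x + 36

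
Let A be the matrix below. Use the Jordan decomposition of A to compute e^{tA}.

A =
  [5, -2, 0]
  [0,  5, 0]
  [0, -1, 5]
e^{tA} =
  [exp(5*t), -2*t*exp(5*t), 0]
  [0, exp(5*t), 0]
  [0, -t*exp(5*t), exp(5*t)]

Strategy: write A = P · J · P⁻¹ where J is a Jordan canonical form, so e^{tA} = P · e^{tJ} · P⁻¹, and e^{tJ} can be computed block-by-block.

A has Jordan form
J =
  [5, 1, 0]
  [0, 5, 0]
  [0, 0, 5]
(up to reordering of blocks).

Per-block formulas:
  For a 1×1 block at λ = 5: exp(t · [5]) = [e^(5t)].
  For a 2×2 Jordan block J_2(5): exp(t · J_2(5)) = e^(5t)·(I + t·N), where N is the 2×2 nilpotent shift.

After assembling e^{tJ} and conjugating by P, we get:

e^{tA} =
  [exp(5*t), -2*t*exp(5*t), 0]
  [0, exp(5*t), 0]
  [0, -t*exp(5*t), exp(5*t)]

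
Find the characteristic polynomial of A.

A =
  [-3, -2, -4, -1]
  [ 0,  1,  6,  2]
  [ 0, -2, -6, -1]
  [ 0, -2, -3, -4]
x^4 + 12*x^3 + 54*x^2 + 108*x + 81

Expanding det(x·I − A) (e.g. by cofactor expansion or by noting that A is similar to its Jordan form J, which has the same characteristic polynomial as A) gives
  χ_A(x) = x^4 + 12*x^3 + 54*x^2 + 108*x + 81
which factors as (x + 3)^4. The eigenvalues (with algebraic multiplicities) are λ = -3 with multiplicity 4.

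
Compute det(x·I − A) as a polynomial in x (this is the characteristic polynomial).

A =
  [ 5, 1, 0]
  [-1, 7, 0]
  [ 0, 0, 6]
x^3 - 18*x^2 + 108*x - 216

Expanding det(x·I − A) (e.g. by cofactor expansion or by noting that A is similar to its Jordan form J, which has the same characteristic polynomial as A) gives
  χ_A(x) = x^3 - 18*x^2 + 108*x - 216
which factors as (x - 6)^3. The eigenvalues (with algebraic multiplicities) are λ = 6 with multiplicity 3.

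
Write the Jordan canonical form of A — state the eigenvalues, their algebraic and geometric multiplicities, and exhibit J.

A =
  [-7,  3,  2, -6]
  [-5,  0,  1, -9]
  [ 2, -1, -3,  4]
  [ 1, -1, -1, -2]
J_3(-3) ⊕ J_1(-3)

The characteristic polynomial is
  det(x·I − A) = x^4 + 12*x^3 + 54*x^2 + 108*x + 81 = (x + 3)^4

Eigenvalues and multiplicities (the geometric multiplicity of λ is n − rank(A − λI), which equals the number of Jordan blocks for λ):
  λ = -3: algebraic multiplicity = 4, geometric multiplicity = 2

Determining the block sizes for each eigenvalue:
  λ = -3: with am = 4 and gm = 2, the partition is not yet determined (e.g. several partitions of 4 into 2 parts exist). Let N = A − (-3)·I. Computing rank(N^1) = 2, rank(N^2) = 1, rank(N^3) = 0; the number of blocks of size ≥ j is rank(N^{j−1}) − rank(N^j), giving [2, 1, 1]. So we have 1 block(s) of size 3, 1 block(s) of size 1 → block sizes [3, 1]

Assembling the blocks gives a Jordan form
J =
  [-3,  1,  0,  0]
  [ 0, -3,  1,  0]
  [ 0,  0, -3,  0]
  [ 0,  0,  0, -3]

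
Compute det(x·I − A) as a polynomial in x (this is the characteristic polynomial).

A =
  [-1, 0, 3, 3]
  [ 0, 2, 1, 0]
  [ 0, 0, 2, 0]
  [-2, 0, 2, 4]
x^4 - 7*x^3 + 18*x^2 - 20*x + 8

Expanding det(x·I − A) (e.g. by cofactor expansion or by noting that A is similar to its Jordan form J, which has the same characteristic polynomial as A) gives
  χ_A(x) = x^4 - 7*x^3 + 18*x^2 - 20*x + 8
which factors as (x - 2)^3*(x - 1). The eigenvalues (with algebraic multiplicities) are λ = 1 with multiplicity 1, λ = 2 with multiplicity 3.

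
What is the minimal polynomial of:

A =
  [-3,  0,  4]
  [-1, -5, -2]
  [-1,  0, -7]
x^2 + 10*x + 25

The characteristic polynomial is χ_A(x) = (x + 5)^3, so the eigenvalues are known. The minimal polynomial is
  m_A(x) = Π_λ (x − λ)^{k_λ}
where k_λ is the size of the *largest* Jordan block for λ (equivalently, the smallest k with (A − λI)^k v = 0 for every generalised eigenvector v of λ).

  λ = -5: largest Jordan block has size 2, contributing (x + 5)^2

So m_A(x) = (x + 5)^2 = x^2 + 10*x + 25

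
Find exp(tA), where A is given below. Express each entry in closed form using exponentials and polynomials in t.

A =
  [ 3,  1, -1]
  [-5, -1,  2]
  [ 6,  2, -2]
e^{tA} =
  [-t^2 + 3*t + 1, t, t^2/2 - t]
  [t^2 - 5*t, 1 - t, -t^2/2 + 2*t]
  [-2*t^2 + 6*t, 2*t, t^2 - 2*t + 1]

Strategy: write A = P · J · P⁻¹ where J is a Jordan canonical form, so e^{tA} = P · e^{tJ} · P⁻¹, and e^{tJ} can be computed block-by-block.

A has Jordan form
J =
  [0, 1, 0]
  [0, 0, 1]
  [0, 0, 0]
(up to reordering of blocks).

Per-block formulas:
  For a 3×3 Jordan block J_3(0): exp(t · J_3(0)) = e^(0t)·(I + t·N + (t^2/2)·N^2), where N is the 3×3 nilpotent shift.

After assembling e^{tJ} and conjugating by P, we get:

e^{tA} =
  [-t^2 + 3*t + 1, t, t^2/2 - t]
  [t^2 - 5*t, 1 - t, -t^2/2 + 2*t]
  [-2*t^2 + 6*t, 2*t, t^2 - 2*t + 1]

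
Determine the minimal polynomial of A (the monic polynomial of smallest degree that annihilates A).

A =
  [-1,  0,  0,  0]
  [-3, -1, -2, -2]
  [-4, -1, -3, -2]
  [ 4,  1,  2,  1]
x^3 + 3*x^2 + 3*x + 1

The characteristic polynomial is χ_A(x) = (x + 1)^4, so the eigenvalues are known. The minimal polynomial is
  m_A(x) = Π_λ (x − λ)^{k_λ}
where k_λ is the size of the *largest* Jordan block for λ (equivalently, the smallest k with (A − λI)^k v = 0 for every generalised eigenvector v of λ).

  λ = -1: largest Jordan block has size 3, contributing (x + 1)^3

So m_A(x) = (x + 1)^3 = x^3 + 3*x^2 + 3*x + 1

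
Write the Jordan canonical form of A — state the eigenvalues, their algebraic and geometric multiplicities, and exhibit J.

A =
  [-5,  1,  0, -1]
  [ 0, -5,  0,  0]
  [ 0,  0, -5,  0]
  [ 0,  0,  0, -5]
J_2(-5) ⊕ J_1(-5) ⊕ J_1(-5)

The characteristic polynomial is
  det(x·I − A) = x^4 + 20*x^3 + 150*x^2 + 500*x + 625 = (x + 5)^4

Eigenvalues and multiplicities (the geometric multiplicity of λ is n − rank(A − λI), which equals the number of Jordan blocks for λ):
  λ = -5: algebraic multiplicity = 4, geometric multiplicity = 3

Determining the block sizes for each eigenvalue:
  λ = -5: 3 blocks summing to 4 forces exactly one block of size 2 and the rest size 1 → block sizes [2, 1, 1]

Assembling the blocks gives a Jordan form
J =
  [-5,  1,  0,  0]
  [ 0, -5,  0,  0]
  [ 0,  0, -5,  0]
  [ 0,  0,  0, -5]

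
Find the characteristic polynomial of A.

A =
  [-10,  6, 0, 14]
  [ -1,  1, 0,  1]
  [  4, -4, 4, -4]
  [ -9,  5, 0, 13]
x^4 - 8*x^3 + 16*x^2

Expanding det(x·I − A) (e.g. by cofactor expansion or by noting that A is similar to its Jordan form J, which has the same characteristic polynomial as A) gives
  χ_A(x) = x^4 - 8*x^3 + 16*x^2
which factors as x^2*(x - 4)^2. The eigenvalues (with algebraic multiplicities) are λ = 0 with multiplicity 2, λ = 4 with multiplicity 2.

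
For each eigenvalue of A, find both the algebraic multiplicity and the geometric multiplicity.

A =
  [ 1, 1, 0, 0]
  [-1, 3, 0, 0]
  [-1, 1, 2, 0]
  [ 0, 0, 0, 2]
λ = 2: alg = 4, geom = 3

Step 1 — factor the characteristic polynomial to read off the algebraic multiplicities:
  χ_A(x) = (x - 2)^4

Step 2 — compute geometric multiplicities via the rank-nullity identity g(λ) = n − rank(A − λI):
  rank(A − (2)·I) = 1, so dim ker(A − (2)·I) = n − 1 = 3

Summary:
  λ = 2: algebraic multiplicity = 4, geometric multiplicity = 3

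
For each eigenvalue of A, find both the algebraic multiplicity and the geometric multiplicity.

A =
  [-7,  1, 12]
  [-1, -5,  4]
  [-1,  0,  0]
λ = -4: alg = 3, geom = 1

Step 1 — factor the characteristic polynomial to read off the algebraic multiplicities:
  χ_A(x) = (x + 4)^3

Step 2 — compute geometric multiplicities via the rank-nullity identity g(λ) = n − rank(A − λI):
  rank(A − (-4)·I) = 2, so dim ker(A − (-4)·I) = n − 2 = 1

Summary:
  λ = -4: algebraic multiplicity = 3, geometric multiplicity = 1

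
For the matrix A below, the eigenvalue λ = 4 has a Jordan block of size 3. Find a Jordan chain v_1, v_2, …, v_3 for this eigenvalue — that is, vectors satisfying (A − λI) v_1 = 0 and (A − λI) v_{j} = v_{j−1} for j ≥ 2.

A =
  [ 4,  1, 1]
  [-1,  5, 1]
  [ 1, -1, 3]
A Jordan chain for λ = 4 of length 3:
v_1 = (0, -1, 1)ᵀ
v_2 = (1, 1, -1)ᵀ
v_3 = (0, 1, 0)ᵀ

Let N = A − (4)·I. We want v_3 with N^3 v_3 = 0 but N^2 v_3 ≠ 0; then v_{j-1} := N · v_j for j = 3, …, 2.

Pick v_3 = (0, 1, 0)ᵀ.
Then v_2 = N · v_3 = (1, 1, -1)ᵀ.
Then v_1 = N · v_2 = (0, -1, 1)ᵀ.

Sanity check: (A − (4)·I) v_1 = (0, 0, 0)ᵀ = 0. ✓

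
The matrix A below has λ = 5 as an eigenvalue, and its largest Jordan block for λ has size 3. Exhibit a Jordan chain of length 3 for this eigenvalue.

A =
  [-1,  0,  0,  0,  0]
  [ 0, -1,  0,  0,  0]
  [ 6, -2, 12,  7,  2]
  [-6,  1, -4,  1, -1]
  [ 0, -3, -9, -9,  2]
A Jordan chain for λ = 5 of length 3:
v_1 = (0, 0, 3, -3, 0)ᵀ
v_2 = (0, 0, 7, -4, -9)ᵀ
v_3 = (0, 0, 1, 0, 0)ᵀ

Let N = A − (5)·I. We want v_3 with N^3 v_3 = 0 but N^2 v_3 ≠ 0; then v_{j-1} := N · v_j for j = 3, …, 2.

Pick v_3 = (0, 0, 1, 0, 0)ᵀ.
Then v_2 = N · v_3 = (0, 0, 7, -4, -9)ᵀ.
Then v_1 = N · v_2 = (0, 0, 3, -3, 0)ᵀ.

Sanity check: (A − (5)·I) v_1 = (0, 0, 0, 0, 0)ᵀ = 0. ✓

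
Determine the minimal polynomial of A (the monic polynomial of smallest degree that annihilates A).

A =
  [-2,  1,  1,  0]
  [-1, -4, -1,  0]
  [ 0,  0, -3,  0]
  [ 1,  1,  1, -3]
x^2 + 6*x + 9

The characteristic polynomial is χ_A(x) = (x + 3)^4, so the eigenvalues are known. The minimal polynomial is
  m_A(x) = Π_λ (x − λ)^{k_λ}
where k_λ is the size of the *largest* Jordan block for λ (equivalently, the smallest k with (A − λI)^k v = 0 for every generalised eigenvector v of λ).

  λ = -3: largest Jordan block has size 2, contributing (x + 3)^2

So m_A(x) = (x + 3)^2 = x^2 + 6*x + 9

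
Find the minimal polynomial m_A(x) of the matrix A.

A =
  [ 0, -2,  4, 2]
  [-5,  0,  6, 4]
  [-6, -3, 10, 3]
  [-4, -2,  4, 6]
x^3 - 12*x^2 + 48*x - 64

The characteristic polynomial is χ_A(x) = (x - 4)^4, so the eigenvalues are known. The minimal polynomial is
  m_A(x) = Π_λ (x − λ)^{k_λ}
where k_λ is the size of the *largest* Jordan block for λ (equivalently, the smallest k with (A − λI)^k v = 0 for every generalised eigenvector v of λ).

  λ = 4: largest Jordan block has size 3, contributing (x − 4)^3

So m_A(x) = (x - 4)^3 = x^3 - 12*x^2 + 48*x - 64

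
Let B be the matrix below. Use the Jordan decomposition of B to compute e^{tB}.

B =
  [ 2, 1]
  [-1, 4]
e^{tB} =
  [-t*exp(3*t) + exp(3*t), t*exp(3*t)]
  [-t*exp(3*t), t*exp(3*t) + exp(3*t)]

Strategy: write B = P · J · P⁻¹ where J is a Jordan canonical form, so e^{tB} = P · e^{tJ} · P⁻¹, and e^{tJ} can be computed block-by-block.

B has Jordan form
J =
  [3, 1]
  [0, 3]
(up to reordering of blocks).

Per-block formulas:
  For a 2×2 Jordan block J_2(3): exp(t · J_2(3)) = e^(3t)·(I + t·N), where N is the 2×2 nilpotent shift.

After assembling e^{tJ} and conjugating by P, we get:

e^{tB} =
  [-t*exp(3*t) + exp(3*t), t*exp(3*t)]
  [-t*exp(3*t), t*exp(3*t) + exp(3*t)]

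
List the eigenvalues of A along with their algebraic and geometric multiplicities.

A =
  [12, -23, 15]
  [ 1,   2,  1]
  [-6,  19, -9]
λ = -3: alg = 1, geom = 1; λ = 4: alg = 2, geom = 1

Step 1 — factor the characteristic polynomial to read off the algebraic multiplicities:
  χ_A(x) = (x - 4)^2*(x + 3)

Step 2 — compute geometric multiplicities via the rank-nullity identity g(λ) = n − rank(A − λI):
  rank(A − (-3)·I) = 2, so dim ker(A − (-3)·I) = n − 2 = 1
  rank(A − (4)·I) = 2, so dim ker(A − (4)·I) = n − 2 = 1

Summary:
  λ = -3: algebraic multiplicity = 1, geometric multiplicity = 1
  λ = 4: algebraic multiplicity = 2, geometric multiplicity = 1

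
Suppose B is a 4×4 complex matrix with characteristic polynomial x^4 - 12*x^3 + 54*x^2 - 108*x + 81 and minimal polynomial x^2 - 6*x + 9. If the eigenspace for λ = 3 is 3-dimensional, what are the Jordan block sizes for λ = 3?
Block sizes for λ = 3: [2, 1, 1]

Step 1 — from the characteristic polynomial, algebraic multiplicity of λ = 3 is 4. From dim ker(B − (3)·I) = 3, there are exactly 3 Jordan blocks for λ = 3.
Step 2 — from the minimal polynomial, the factor (x − 3)^2 tells us the largest block for λ = 3 has size 2.
Step 3 — with total size 4, 3 blocks, and largest block 2, the block sizes (in nonincreasing order) are [2, 1, 1].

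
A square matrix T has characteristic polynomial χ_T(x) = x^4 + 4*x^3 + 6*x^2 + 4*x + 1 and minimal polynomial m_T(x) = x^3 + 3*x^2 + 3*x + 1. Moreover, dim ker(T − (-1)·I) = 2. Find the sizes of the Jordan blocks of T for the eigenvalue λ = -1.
Block sizes for λ = -1: [3, 1]

Step 1 — from the characteristic polynomial, algebraic multiplicity of λ = -1 is 4. From dim ker(T − (-1)·I) = 2, there are exactly 2 Jordan blocks for λ = -1.
Step 2 — from the minimal polynomial, the factor (x + 1)^3 tells us the largest block for λ = -1 has size 3.
Step 3 — with total size 4, 2 blocks, and largest block 3, the block sizes (in nonincreasing order) are [3, 1].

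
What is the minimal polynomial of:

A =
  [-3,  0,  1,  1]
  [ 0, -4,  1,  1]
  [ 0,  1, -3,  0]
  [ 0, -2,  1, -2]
x^3 + 9*x^2 + 27*x + 27

The characteristic polynomial is χ_A(x) = (x + 3)^4, so the eigenvalues are known. The minimal polynomial is
  m_A(x) = Π_λ (x − λ)^{k_λ}
where k_λ is the size of the *largest* Jordan block for λ (equivalently, the smallest k with (A − λI)^k v = 0 for every generalised eigenvector v of λ).

  λ = -3: largest Jordan block has size 3, contributing (x + 3)^3

So m_A(x) = (x + 3)^3 = x^3 + 9*x^2 + 27*x + 27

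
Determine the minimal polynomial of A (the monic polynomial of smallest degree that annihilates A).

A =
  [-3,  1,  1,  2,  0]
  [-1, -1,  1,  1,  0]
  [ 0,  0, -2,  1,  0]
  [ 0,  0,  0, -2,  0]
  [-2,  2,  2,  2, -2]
x^2 + 4*x + 4

The characteristic polynomial is χ_A(x) = (x + 2)^5, so the eigenvalues are known. The minimal polynomial is
  m_A(x) = Π_λ (x − λ)^{k_λ}
where k_λ is the size of the *largest* Jordan block for λ (equivalently, the smallest k with (A − λI)^k v = 0 for every generalised eigenvector v of λ).

  λ = -2: largest Jordan block has size 2, contributing (x + 2)^2

So m_A(x) = (x + 2)^2 = x^2 + 4*x + 4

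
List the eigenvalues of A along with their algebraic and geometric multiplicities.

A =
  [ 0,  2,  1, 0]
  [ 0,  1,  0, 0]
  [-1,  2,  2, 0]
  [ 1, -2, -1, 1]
λ = 1: alg = 4, geom = 3

Step 1 — factor the characteristic polynomial to read off the algebraic multiplicities:
  χ_A(x) = (x - 1)^4

Step 2 — compute geometric multiplicities via the rank-nullity identity g(λ) = n − rank(A − λI):
  rank(A − (1)·I) = 1, so dim ker(A − (1)·I) = n − 1 = 3

Summary:
  λ = 1: algebraic multiplicity = 4, geometric multiplicity = 3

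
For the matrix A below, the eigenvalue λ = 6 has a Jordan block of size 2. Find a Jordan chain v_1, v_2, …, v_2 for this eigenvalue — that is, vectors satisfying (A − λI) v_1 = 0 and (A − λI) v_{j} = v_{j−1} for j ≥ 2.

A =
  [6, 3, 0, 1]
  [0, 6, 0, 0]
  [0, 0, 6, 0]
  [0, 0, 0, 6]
A Jordan chain for λ = 6 of length 2:
v_1 = (3, 0, 0, 0)ᵀ
v_2 = (0, 1, 0, 0)ᵀ

Let N = A − (6)·I. We want v_2 with N^2 v_2 = 0 but N^1 v_2 ≠ 0; then v_{j-1} := N · v_j for j = 2, …, 2.

Pick v_2 = (0, 1, 0, 0)ᵀ.
Then v_1 = N · v_2 = (3, 0, 0, 0)ᵀ.

Sanity check: (A − (6)·I) v_1 = (0, 0, 0, 0)ᵀ = 0. ✓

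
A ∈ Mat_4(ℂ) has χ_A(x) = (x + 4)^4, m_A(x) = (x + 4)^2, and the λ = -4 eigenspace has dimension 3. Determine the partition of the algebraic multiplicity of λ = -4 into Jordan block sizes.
Block sizes for λ = -4: [2, 1, 1]

Step 1 — from the characteristic polynomial, algebraic multiplicity of λ = -4 is 4. From dim ker(A − (-4)·I) = 3, there are exactly 3 Jordan blocks for λ = -4.
Step 2 — from the minimal polynomial, the factor (x + 4)^2 tells us the largest block for λ = -4 has size 2.
Step 3 — with total size 4, 3 blocks, and largest block 2, the block sizes (in nonincreasing order) are [2, 1, 1].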